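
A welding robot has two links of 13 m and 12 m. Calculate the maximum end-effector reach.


Given: L1 = 13 m, L2 = 12 m
For a 2-link planar arm, max reach = L1 + L2 (fully extended)
Max reach = 13 + 12
Max reach = 25 m

25 m


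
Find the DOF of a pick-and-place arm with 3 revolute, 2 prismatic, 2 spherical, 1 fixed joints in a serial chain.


Given: serial robot with 3 revolute, 2 prismatic, 2 spherical, 1 fixed joints
DOF contribution per joint type: revolute=1, prismatic=1, spherical=3, fixed=0
DOF = 3*1 + 2*1 + 2*3 + 1*0
DOF = 11

11


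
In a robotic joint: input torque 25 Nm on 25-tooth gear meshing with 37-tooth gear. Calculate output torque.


Given: N1 = 25, N2 = 37, T1 = 25 Nm
Using T2/T1 = N2/N1
T2 = T1 * N2 / N1
T2 = 25 * 37 / 25
T2 = 925 / 25
T2 = 37 Nm

37 Nm


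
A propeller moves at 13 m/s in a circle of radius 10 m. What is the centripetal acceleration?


Given: v = 13 m/s, r = 10 m
Using a_c = v^2 / r
a_c = 13^2 / 10
a_c = 169 / 10
a_c = 169/10 m/s^2

169/10 m/s^2


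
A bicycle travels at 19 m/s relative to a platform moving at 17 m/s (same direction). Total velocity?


Given: object velocity = 19 m/s, platform velocity = 17 m/s (same direction)
Using classical velocity addition: v_total = v_object + v_platform
v_total = 19 + 17
v_total = 36 m/s

36 m/s


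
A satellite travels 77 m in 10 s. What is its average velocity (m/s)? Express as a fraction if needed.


Given: distance d = 77 m, time t = 10 s
Using v = d / t
v = 77 / 10
v = 77/10 m/s

77/10 m/s


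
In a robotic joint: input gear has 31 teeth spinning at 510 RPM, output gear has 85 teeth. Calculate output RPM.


Given: N1 = 31 teeth, w1 = 510 RPM, N2 = 85 teeth
Using N1*w1 = N2*w2
w2 = N1*w1 / N2
w2 = 31*510 / 85
w2 = 15810 / 85
w2 = 186 RPM

186 RPM


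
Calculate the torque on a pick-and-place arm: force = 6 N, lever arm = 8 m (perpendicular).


Given: F = 6 N, r = 8 m, angle = 90 deg (perpendicular)
Using tau = F * r * sin(90)
sin(90) = 1
tau = 6 * 8 * 1
tau = 48 Nm

48 Nm


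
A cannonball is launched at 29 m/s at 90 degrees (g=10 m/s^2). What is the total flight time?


Given: v0 = 29 m/s, theta = 90 deg, g = 10 m/s^2
sin(90) = 1
Using T = 2*v0*sin(theta) / g
T = 2*29*1 / 10
T = 58 / 10
T = 29/5 s

29/5 s


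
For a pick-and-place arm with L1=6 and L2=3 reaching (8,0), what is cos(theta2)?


Given: L1 = 6, L2 = 3, target (x, y) = (8, 0)
Using cos(theta2) = (x^2 + y^2 - L1^2 - L2^2) / (2*L1*L2)
x^2 + y^2 = 8^2 + 0 = 64
L1^2 + L2^2 = 36 + 9 = 45
Numerator = 64 - 45 = 19
Denominator = 2*6*3 = 36
cos(theta2) = 19/36 = 19/36

19/36


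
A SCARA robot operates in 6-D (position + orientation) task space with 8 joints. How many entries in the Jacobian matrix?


Given: task space dimension = 6, joints = 8
Jacobian is a 6 x 8 matrix
Total entries = rows * columns
Total = 6 * 8
Total = 48

48


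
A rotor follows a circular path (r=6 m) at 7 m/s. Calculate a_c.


Given: v = 7 m/s, r = 6 m
Using a_c = v^2 / r
a_c = 7^2 / 6
a_c = 49 / 6
a_c = 49/6 m/s^2

49/6 m/s^2


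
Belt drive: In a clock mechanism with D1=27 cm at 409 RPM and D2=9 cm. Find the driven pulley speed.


Given: D1 = 27 cm, w1 = 409 RPM, D2 = 9 cm
Using D1*w1 = D2*w2
w2 = D1*w1 / D2
w2 = 27*409 / 9
w2 = 11043 / 9
w2 = 1227 RPM

1227 RPM


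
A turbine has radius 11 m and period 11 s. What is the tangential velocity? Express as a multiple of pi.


Given: radius r = 11 m, period T = 11 s
Using v = 2*pi*r / T
v = 2*pi*11 / 11
v = 22*pi / 11
v = 2*pi m/s

2*pi m/s


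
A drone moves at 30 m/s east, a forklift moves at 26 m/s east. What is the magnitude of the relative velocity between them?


Given: v_A = 30 m/s east, v_B = 26 m/s east
Both move in the same direction; relative speed = |v_A - v_B|
|30 - 26| = |4|
= 4 m/s

4 m/s


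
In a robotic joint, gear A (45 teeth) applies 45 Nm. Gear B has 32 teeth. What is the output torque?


Given: N1 = 45, N2 = 32, T1 = 45 Nm
Using T2/T1 = N2/N1
T2 = T1 * N2 / N1
T2 = 45 * 32 / 45
T2 = 1440 / 45
T2 = 32 Nm

32 Nm


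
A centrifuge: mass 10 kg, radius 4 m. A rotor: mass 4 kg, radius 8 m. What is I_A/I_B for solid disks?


Given: M1=10 kg, R1=4 m, M2=4 kg, R2=8 m
For a disk: I = (1/2)*M*R^2, so I_A/I_B = (M1*R1^2)/(M2*R2^2)
M1*R1^2 = 10*16 = 160
M2*R2^2 = 4*64 = 256
I_A/I_B = 160/256 = 5/8

5/8


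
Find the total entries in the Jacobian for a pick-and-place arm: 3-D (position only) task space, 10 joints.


Given: task space dimension = 3, joints = 10
Jacobian is a 3 x 10 matrix
Total entries = rows * columns
Total = 3 * 10
Total = 30

30


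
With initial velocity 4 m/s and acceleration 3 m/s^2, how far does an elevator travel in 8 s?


Given: v0 = 4 m/s, a = 3 m/s^2, t = 8 s
Using s = v0*t + (1/2)*a*t^2
s = 4*8 + (1/2)*3*8^2
s = 32 + (1/2)*192
s = 32 + 96
s = 128

128 m


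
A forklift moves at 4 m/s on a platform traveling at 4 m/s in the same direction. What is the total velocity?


Given: object velocity = 4 m/s, platform velocity = 4 m/s (same direction)
Using classical velocity addition: v_total = v_object + v_platform
v_total = 4 + 4
v_total = 8 m/s

8 m/s


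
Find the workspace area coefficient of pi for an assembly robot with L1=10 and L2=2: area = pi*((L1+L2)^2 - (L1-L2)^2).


Given: L1 = 10, L2 = 2
(L1+L2)^2 = (12)^2 = 144
(L1-L2)^2 = (8)^2 = 64
Difference = 144 - 64 = 80
This equals 4*L1*L2 = 4*10*2 = 80
Workspace area = 80*pi

80


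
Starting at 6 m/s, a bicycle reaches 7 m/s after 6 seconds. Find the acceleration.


Given: initial velocity v0 = 6 m/s, final velocity v = 7 m/s, time t = 6 s
Using a = (v - v0) / t
a = (7 - 6) / 6
a = 1 / 6
a = 1/6 m/s^2

1/6 m/s^2


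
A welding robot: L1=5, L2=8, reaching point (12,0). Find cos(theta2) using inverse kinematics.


Given: L1 = 5, L2 = 8, target (x, y) = (12, 0)
Using cos(theta2) = (x^2 + y^2 - L1^2 - L2^2) / (2*L1*L2)
x^2 + y^2 = 12^2 + 0 = 144
L1^2 + L2^2 = 25 + 64 = 89
Numerator = 144 - 89 = 55
Denominator = 2*5*8 = 80
cos(theta2) = 55/80 = 11/16

11/16


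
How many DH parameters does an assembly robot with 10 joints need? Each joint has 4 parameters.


Given: 10 joints, 4 DH parameters per joint (d, theta, a, alpha)
Total DH parameters = number_of_joints * 4
Total = 10 * 4
Total = 40

40


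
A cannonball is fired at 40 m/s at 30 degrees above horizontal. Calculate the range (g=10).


Given: v0 = 40 m/s, theta = 30 deg, g = 10 m/s^2
sin(2*30) = sin(60) = sqrt(3)/2
Using R = v0^2 * sin(2*theta) / g
R = 40^2 * (sqrt(3)/2) / 10
R = 1600 * sqrt(3) / 20
R = 80*sqrt(3) m

80*sqrt(3) m


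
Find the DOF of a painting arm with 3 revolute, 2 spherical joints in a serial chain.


Given: serial robot with 3 revolute, 2 spherical joints
DOF contribution per joint type: revolute=1, prismatic=1, spherical=3, fixed=0
DOF = 3*1 + 2*3
DOF = 9

9


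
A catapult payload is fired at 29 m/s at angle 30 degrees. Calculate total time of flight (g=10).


Given: v0 = 29 m/s, theta = 30 deg, g = 10 m/s^2
sin(30) = 1/2
Using T = 2*v0*sin(theta) / g
T = 2*29*1/2 / 10
T = 29 / 10
T = 29/10 s

29/10 s


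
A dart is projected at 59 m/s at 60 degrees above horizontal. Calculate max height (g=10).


Given: v0 = 59 m/s, theta = 60 deg, g = 10 m/s^2
sin^2(60) = 3/4
Using H = v0^2 * sin^2(theta) / (2*g)
H = 59^2 * 3/4 / (2*10)
H = 3481 * 3/4 / 20
H = 10443/4 / 20
H = 10443/80 m

10443/80 m


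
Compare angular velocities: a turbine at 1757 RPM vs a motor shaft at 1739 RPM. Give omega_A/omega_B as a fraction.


Given: RPM_A = 1757, RPM_B = 1739
omega = 2*pi*RPM/60, so omega_A/omega_B = RPM_A / RPM_B
omega_A/omega_B = 1757 / 1739
omega_A/omega_B = 1757/1739

1757/1739


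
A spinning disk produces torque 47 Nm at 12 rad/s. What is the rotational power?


Given: tau = 47 Nm, omega = 12 rad/s
Using P = tau * omega
P = 47 * 12
P = 564 W

564 W


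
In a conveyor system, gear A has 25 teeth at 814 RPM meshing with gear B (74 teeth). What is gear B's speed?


Given: N1 = 25 teeth, w1 = 814 RPM, N2 = 74 teeth
Using N1*w1 = N2*w2
w2 = N1*w1 / N2
w2 = 25*814 / 74
w2 = 20350 / 74
w2 = 275 RPM

275 RPM


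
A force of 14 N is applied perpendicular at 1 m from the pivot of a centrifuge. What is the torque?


Given: F = 14 N, r = 1 m, angle = 90 deg (perpendicular)
Using tau = F * r * sin(90)
sin(90) = 1
tau = 14 * 1 * 1
tau = 14 Nm

14 Nm


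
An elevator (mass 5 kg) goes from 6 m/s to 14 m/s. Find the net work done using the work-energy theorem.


Given: m = 5 kg, v0 = 6 m/s, v = 14 m/s
Using W = (1/2)*m*(v^2 - v0^2)
v^2 = 14^2 = 196
v0^2 = 6^2 = 36
v^2 - v0^2 = 196 - 36 = 160
W = (1/2)*5*160 = 400 J

400 J


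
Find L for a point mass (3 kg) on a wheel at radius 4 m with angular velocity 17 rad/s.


Given: m = 3 kg, r = 4 m, omega = 17 rad/s
For a point mass: I = m*r^2
I = 3*4^2 = 3*16 = 48
L = I*omega = 48*17
L = 816 kg*m^2/s

816 kg*m^2/s


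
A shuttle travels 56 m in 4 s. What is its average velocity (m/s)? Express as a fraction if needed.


Given: distance d = 56 m, time t = 4 s
Using v = d / t
v = 56 / 4
v = 14 m/s

14 m/s


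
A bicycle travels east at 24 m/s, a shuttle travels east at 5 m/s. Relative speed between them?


Given: v_A = 24 m/s east, v_B = 5 m/s east
Both move in the same direction; relative speed = |v_A - v_B|
|24 - 5| = |19|
= 19 m/s

19 m/s


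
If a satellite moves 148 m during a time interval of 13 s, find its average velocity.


Given: distance d = 148 m, time t = 13 s
Using v = d / t
v = 148 / 13
v = 148/13 m/s

148/13 m/s


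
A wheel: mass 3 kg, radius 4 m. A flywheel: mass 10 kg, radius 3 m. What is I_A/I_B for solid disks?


Given: M1=3 kg, R1=4 m, M2=10 kg, R2=3 m
For a disk: I = (1/2)*M*R^2, so I_A/I_B = (M1*R1^2)/(M2*R2^2)
M1*R1^2 = 3*16 = 48
M2*R2^2 = 10*9 = 90
I_A/I_B = 48/90 = 8/15

8/15


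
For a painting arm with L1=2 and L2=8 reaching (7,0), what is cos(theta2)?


Given: L1 = 2, L2 = 8, target (x, y) = (7, 0)
Using cos(theta2) = (x^2 + y^2 - L1^2 - L2^2) / (2*L1*L2)
x^2 + y^2 = 7^2 + 0 = 49
L1^2 + L2^2 = 4 + 64 = 68
Numerator = 49 - 68 = -19
Denominator = 2*2*8 = 32
cos(theta2) = -19/32 = -19/32

-19/32


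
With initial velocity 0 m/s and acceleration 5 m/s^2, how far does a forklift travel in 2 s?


Given: v0 = 0 m/s, a = 5 m/s^2, t = 2 s
Using s = v0*t + (1/2)*a*t^2
s = 0*2 + (1/2)*5*2^2
s = 0 + (1/2)*20
s = 0 + 10
s = 10

10 m


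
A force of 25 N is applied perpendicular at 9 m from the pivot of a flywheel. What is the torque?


Given: F = 25 N, r = 9 m, angle = 90 deg (perpendicular)
Using tau = F * r * sin(90)
sin(90) = 1
tau = 25 * 9 * 1
tau = 225 Nm

225 Nm


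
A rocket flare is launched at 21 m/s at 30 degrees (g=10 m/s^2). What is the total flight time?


Given: v0 = 21 m/s, theta = 30 deg, g = 10 m/s^2
sin(30) = 1/2
Using T = 2*v0*sin(theta) / g
T = 2*21*1/2 / 10
T = 21 / 10
T = 21/10 s

21/10 s


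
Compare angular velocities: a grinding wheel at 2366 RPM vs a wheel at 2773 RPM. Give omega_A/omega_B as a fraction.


Given: RPM_A = 2366, RPM_B = 2773
omega = 2*pi*RPM/60, so omega_A/omega_B = RPM_A / RPM_B
omega_A/omega_B = 2366 / 2773
omega_A/omega_B = 2366/2773

2366/2773


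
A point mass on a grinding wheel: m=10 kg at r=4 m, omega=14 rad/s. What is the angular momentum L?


Given: m = 10 kg, r = 4 m, omega = 14 rad/s
For a point mass: I = m*r^2
I = 10*4^2 = 10*16 = 160
L = I*omega = 160*14
L = 2240 kg*m^2/s

2240 kg*m^2/s


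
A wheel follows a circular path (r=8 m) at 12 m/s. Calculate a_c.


Given: v = 12 m/s, r = 8 m
Using a_c = v^2 / r
a_c = 12^2 / 8
a_c = 144 / 8
a_c = 18 m/s^2

18 m/s^2


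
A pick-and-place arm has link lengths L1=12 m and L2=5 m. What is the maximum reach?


Given: L1 = 12 m, L2 = 5 m
For a 2-link planar arm, max reach = L1 + L2 (fully extended)
Max reach = 12 + 5
Max reach = 17 m

17 m


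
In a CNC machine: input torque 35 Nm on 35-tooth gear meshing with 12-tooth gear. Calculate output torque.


Given: N1 = 35, N2 = 12, T1 = 35 Nm
Using T2/T1 = N2/N1
T2 = T1 * N2 / N1
T2 = 35 * 12 / 35
T2 = 420 / 35
T2 = 12 Nm

12 Nm


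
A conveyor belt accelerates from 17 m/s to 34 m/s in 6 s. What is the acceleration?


Given: initial velocity v0 = 17 m/s, final velocity v = 34 m/s, time t = 6 s
Using a = (v - v0) / t
a = (34 - 17) / 6
a = 17 / 6
a = 17/6 m/s^2

17/6 m/s^2


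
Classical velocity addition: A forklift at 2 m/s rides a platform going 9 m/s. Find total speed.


Given: object velocity = 2 m/s, platform velocity = 9 m/s (same direction)
Using classical velocity addition: v_total = v_object + v_platform
v_total = 2 + 9
v_total = 11 m/s

11 m/s


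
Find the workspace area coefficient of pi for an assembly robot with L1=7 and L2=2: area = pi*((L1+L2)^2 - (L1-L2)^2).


Given: L1 = 7, L2 = 2
(L1+L2)^2 = (9)^2 = 81
(L1-L2)^2 = (5)^2 = 25
Difference = 81 - 25 = 56
This equals 4*L1*L2 = 4*7*2 = 56
Workspace area = 56*pi

56


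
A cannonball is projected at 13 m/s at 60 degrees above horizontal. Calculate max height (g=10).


Given: v0 = 13 m/s, theta = 60 deg, g = 10 m/s^2
sin^2(60) = 3/4
Using H = v0^2 * sin^2(theta) / (2*g)
H = 13^2 * 3/4 / (2*10)
H = 169 * 3/4 / 20
H = 507/4 / 20
H = 507/80 m

507/80 m


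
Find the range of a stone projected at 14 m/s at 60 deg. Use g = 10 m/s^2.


Given: v0 = 14 m/s, theta = 60 deg, g = 10 m/s^2
sin(2*60) = sin(120) = sqrt(3)/2
Using R = v0^2 * sin(2*theta) / g
R = 14^2 * (sqrt(3)/2) / 10
R = 196 * sqrt(3) / 20
R = 49/5*sqrt(3) m

49/5*sqrt(3) m


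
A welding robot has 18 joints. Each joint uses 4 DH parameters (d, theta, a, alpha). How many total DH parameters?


Given: 18 joints, 4 DH parameters per joint (d, theta, a, alpha)
Total DH parameters = number_of_joints * 4
Total = 18 * 4
Total = 72

72


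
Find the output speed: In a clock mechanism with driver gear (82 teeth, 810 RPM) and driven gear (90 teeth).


Given: N1 = 82 teeth, w1 = 810 RPM, N2 = 90 teeth
Using N1*w1 = N2*w2
w2 = N1*w1 / N2
w2 = 82*810 / 90
w2 = 66420 / 90
w2 = 738 RPM

738 RPM


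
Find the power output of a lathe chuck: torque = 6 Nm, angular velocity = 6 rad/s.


Given: tau = 6 Nm, omega = 6 rad/s
Using P = tau * omega
P = 6 * 6
P = 36 W

36 W


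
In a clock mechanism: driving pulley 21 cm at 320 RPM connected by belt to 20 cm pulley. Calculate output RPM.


Given: D1 = 21 cm, w1 = 320 RPM, D2 = 20 cm
Using D1*w1 = D2*w2
w2 = D1*w1 / D2
w2 = 21*320 / 20
w2 = 6720 / 20
w2 = 336 RPM

336 RPM


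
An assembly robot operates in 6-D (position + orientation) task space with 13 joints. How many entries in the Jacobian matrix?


Given: task space dimension = 6, joints = 13
Jacobian is a 6 x 13 matrix
Total entries = rows * columns
Total = 6 * 13
Total = 78

78


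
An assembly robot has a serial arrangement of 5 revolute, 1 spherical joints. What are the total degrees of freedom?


Given: serial robot with 5 revolute, 1 spherical joints
DOF contribution per joint type: revolute=1, prismatic=1, spherical=3, fixed=0
DOF = 5*1 + 1*3
DOF = 8

8


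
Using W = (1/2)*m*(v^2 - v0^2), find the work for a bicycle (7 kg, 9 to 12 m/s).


Given: m = 7 kg, v0 = 9 m/s, v = 12 m/s
Using W = (1/2)*m*(v^2 - v0^2)
v^2 = 12^2 = 144
v0^2 = 9^2 = 81
v^2 - v0^2 = 144 - 81 = 63
W = (1/2)*7*63 = 441/2 J

441/2 J


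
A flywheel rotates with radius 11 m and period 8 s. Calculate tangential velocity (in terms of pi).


Given: radius r = 11 m, period T = 8 s
Using v = 2*pi*r / T
v = 2*pi*11 / 8
v = 22*pi / 8
v = 11/4*pi m/s

11/4*pi m/s


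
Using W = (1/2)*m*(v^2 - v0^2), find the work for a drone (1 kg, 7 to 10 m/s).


Given: m = 1 kg, v0 = 7 m/s, v = 10 m/s
Using W = (1/2)*m*(v^2 - v0^2)
v^2 = 10^2 = 100
v0^2 = 7^2 = 49
v^2 - v0^2 = 100 - 49 = 51
W = (1/2)*1*51 = 51/2 J

51/2 J


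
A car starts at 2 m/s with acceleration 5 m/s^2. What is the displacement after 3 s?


Given: v0 = 2 m/s, a = 5 m/s^2, t = 3 s
Using s = v0*t + (1/2)*a*t^2
s = 2*3 + (1/2)*5*3^2
s = 6 + (1/2)*45
s = 6 + 45/2
s = 57/2

57/2 m


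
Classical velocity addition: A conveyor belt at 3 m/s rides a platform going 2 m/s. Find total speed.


Given: object velocity = 3 m/s, platform velocity = 2 m/s (same direction)
Using classical velocity addition: v_total = v_object + v_platform
v_total = 3 + 2
v_total = 5 m/s

5 m/s


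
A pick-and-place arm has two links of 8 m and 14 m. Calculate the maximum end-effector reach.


Given: L1 = 8 m, L2 = 14 m
For a 2-link planar arm, max reach = L1 + L2 (fully extended)
Max reach = 8 + 14
Max reach = 22 m

22 m


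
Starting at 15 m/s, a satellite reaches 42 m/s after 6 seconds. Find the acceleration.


Given: initial velocity v0 = 15 m/s, final velocity v = 42 m/s, time t = 6 s
Using a = (v - v0) / t
a = (42 - 15) / 6
a = 27 / 6
a = 9/2 m/s^2

9/2 m/s^2


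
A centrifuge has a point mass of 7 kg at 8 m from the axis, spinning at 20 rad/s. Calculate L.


Given: m = 7 kg, r = 8 m, omega = 20 rad/s
For a point mass: I = m*r^2
I = 7*8^2 = 7*64 = 448
L = I*omega = 448*20
L = 8960 kg*m^2/s

8960 kg*m^2/s


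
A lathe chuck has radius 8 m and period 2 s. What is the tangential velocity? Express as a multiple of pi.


Given: radius r = 8 m, period T = 2 s
Using v = 2*pi*r / T
v = 2*pi*8 / 2
v = 16*pi / 2
v = 8*pi m/s

8*pi m/s


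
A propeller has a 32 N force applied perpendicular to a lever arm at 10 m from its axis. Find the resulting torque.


Given: F = 32 N, r = 10 m, angle = 90 deg (perpendicular)
Using tau = F * r * sin(90)
sin(90) = 1
tau = 32 * 10 * 1
tau = 320 Nm

320 Nm


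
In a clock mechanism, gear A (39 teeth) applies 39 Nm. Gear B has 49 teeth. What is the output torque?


Given: N1 = 39, N2 = 49, T1 = 39 Nm
Using T2/T1 = N2/N1
T2 = T1 * N2 / N1
T2 = 39 * 49 / 39
T2 = 1911 / 39
T2 = 49 Nm

49 Nm


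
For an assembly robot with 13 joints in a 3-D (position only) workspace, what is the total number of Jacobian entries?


Given: task space dimension = 3, joints = 13
Jacobian is a 3 x 13 matrix
Total entries = rows * columns
Total = 3 * 13
Total = 39

39


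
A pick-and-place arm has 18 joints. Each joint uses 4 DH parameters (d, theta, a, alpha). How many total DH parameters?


Given: 18 joints, 4 DH parameters per joint (d, theta, a, alpha)
Total DH parameters = number_of_joints * 4
Total = 18 * 4
Total = 72

72


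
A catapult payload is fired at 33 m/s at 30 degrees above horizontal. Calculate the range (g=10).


Given: v0 = 33 m/s, theta = 30 deg, g = 10 m/s^2
sin(2*30) = sin(60) = sqrt(3)/2
Using R = v0^2 * sin(2*theta) / g
R = 33^2 * (sqrt(3)/2) / 10
R = 1089 * sqrt(3) / 20
R = 1089/20*sqrt(3) m

1089/20*sqrt(3) m


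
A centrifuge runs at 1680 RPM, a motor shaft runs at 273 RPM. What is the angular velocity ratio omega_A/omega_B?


Given: RPM_A = 1680, RPM_B = 273
omega = 2*pi*RPM/60, so omega_A/omega_B = RPM_A / RPM_B
omega_A/omega_B = 1680 / 273
omega_A/omega_B = 80/13

80/13


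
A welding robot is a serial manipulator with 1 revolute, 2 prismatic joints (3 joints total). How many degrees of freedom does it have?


Given: serial robot with 1 revolute, 2 prismatic joints
DOF contribution per joint type: revolute=1, prismatic=1, spherical=3, fixed=0
DOF = 1*1 + 2*1
DOF = 3

3


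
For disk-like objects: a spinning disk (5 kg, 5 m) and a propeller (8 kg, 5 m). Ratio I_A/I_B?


Given: M1=5 kg, R1=5 m, M2=8 kg, R2=5 m
For a disk: I = (1/2)*M*R^2, so I_A/I_B = (M1*R1^2)/(M2*R2^2)
M1*R1^2 = 5*25 = 125
M2*R2^2 = 8*25 = 200
I_A/I_B = 125/200 = 5/8

5/8


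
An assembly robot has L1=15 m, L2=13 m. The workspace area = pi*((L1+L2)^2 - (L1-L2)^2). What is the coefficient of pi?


Given: L1 = 15, L2 = 13
(L1+L2)^2 = (28)^2 = 784
(L1-L2)^2 = (2)^2 = 4
Difference = 784 - 4 = 780
This equals 4*L1*L2 = 4*15*13 = 780
Workspace area = 780*pi

780


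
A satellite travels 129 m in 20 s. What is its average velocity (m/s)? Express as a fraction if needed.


Given: distance d = 129 m, time t = 20 s
Using v = d / t
v = 129 / 20
v = 129/20 m/s

129/20 m/s


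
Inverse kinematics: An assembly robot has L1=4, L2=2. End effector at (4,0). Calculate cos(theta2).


Given: L1 = 4, L2 = 2, target (x, y) = (4, 0)
Using cos(theta2) = (x^2 + y^2 - L1^2 - L2^2) / (2*L1*L2)
x^2 + y^2 = 4^2 + 0 = 16
L1^2 + L2^2 = 16 + 4 = 20
Numerator = 16 - 20 = -4
Denominator = 2*4*2 = 16
cos(theta2) = -4/16 = -1/4

-1/4


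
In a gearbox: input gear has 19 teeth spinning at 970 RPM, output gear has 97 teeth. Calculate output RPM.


Given: N1 = 19 teeth, w1 = 970 RPM, N2 = 97 teeth
Using N1*w1 = N2*w2
w2 = N1*w1 / N2
w2 = 19*970 / 97
w2 = 18430 / 97
w2 = 190 RPM

190 RPM


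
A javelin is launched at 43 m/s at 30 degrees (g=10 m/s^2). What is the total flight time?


Given: v0 = 43 m/s, theta = 30 deg, g = 10 m/s^2
sin(30) = 1/2
Using T = 2*v0*sin(theta) / g
T = 2*43*1/2 / 10
T = 43 / 10
T = 43/10 s

43/10 s


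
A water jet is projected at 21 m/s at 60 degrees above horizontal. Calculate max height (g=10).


Given: v0 = 21 m/s, theta = 60 deg, g = 10 m/s^2
sin^2(60) = 3/4
Using H = v0^2 * sin^2(theta) / (2*g)
H = 21^2 * 3/4 / (2*10)
H = 441 * 3/4 / 20
H = 1323/4 / 20
H = 1323/80 m

1323/80 m


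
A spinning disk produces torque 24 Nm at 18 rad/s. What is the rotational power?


Given: tau = 24 Nm, omega = 18 rad/s
Using P = tau * omega
P = 24 * 18
P = 432 W

432 W


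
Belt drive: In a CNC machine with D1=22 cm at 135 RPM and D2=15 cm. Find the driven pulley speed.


Given: D1 = 22 cm, w1 = 135 RPM, D2 = 15 cm
Using D1*w1 = D2*w2
w2 = D1*w1 / D2
w2 = 22*135 / 15
w2 = 2970 / 15
w2 = 198 RPM

198 RPM


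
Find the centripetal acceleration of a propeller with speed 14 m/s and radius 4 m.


Given: v = 14 m/s, r = 4 m
Using a_c = v^2 / r
a_c = 14^2 / 4
a_c = 196 / 4
a_c = 49 m/s^2

49 m/s^2


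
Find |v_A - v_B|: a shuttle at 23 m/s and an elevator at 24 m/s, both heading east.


Given: v_A = 23 m/s east, v_B = 24 m/s east
Both move in the same direction; relative speed = |v_A - v_B|
|23 - 24| = |-1|
= 1 m/s

1 m/s


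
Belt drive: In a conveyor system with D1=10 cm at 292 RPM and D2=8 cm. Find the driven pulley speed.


Given: D1 = 10 cm, w1 = 292 RPM, D2 = 8 cm
Using D1*w1 = D2*w2
w2 = D1*w1 / D2
w2 = 10*292 / 8
w2 = 2920 / 8
w2 = 365 RPM

365 RPM


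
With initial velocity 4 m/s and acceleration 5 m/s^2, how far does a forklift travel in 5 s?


Given: v0 = 4 m/s, a = 5 m/s^2, t = 5 s
Using s = v0*t + (1/2)*a*t^2
s = 4*5 + (1/2)*5*5^2
s = 20 + (1/2)*125
s = 20 + 125/2
s = 165/2

165/2 m


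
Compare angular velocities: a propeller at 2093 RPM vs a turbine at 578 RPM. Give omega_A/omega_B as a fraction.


Given: RPM_A = 2093, RPM_B = 578
omega = 2*pi*RPM/60, so omega_A/omega_B = RPM_A / RPM_B
omega_A/omega_B = 2093 / 578
omega_A/omega_B = 2093/578

2093/578


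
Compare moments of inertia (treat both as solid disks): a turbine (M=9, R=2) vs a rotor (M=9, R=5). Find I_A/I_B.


Given: M1=9 kg, R1=2 m, M2=9 kg, R2=5 m
For a disk: I = (1/2)*M*R^2, so I_A/I_B = (M1*R1^2)/(M2*R2^2)
M1*R1^2 = 9*4 = 36
M2*R2^2 = 9*25 = 225
I_A/I_B = 36/225 = 4/25

4/25


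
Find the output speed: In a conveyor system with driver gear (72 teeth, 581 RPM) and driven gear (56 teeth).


Given: N1 = 72 teeth, w1 = 581 RPM, N2 = 56 teeth
Using N1*w1 = N2*w2
w2 = N1*w1 / N2
w2 = 72*581 / 56
w2 = 41832 / 56
w2 = 747 RPM

747 RPM


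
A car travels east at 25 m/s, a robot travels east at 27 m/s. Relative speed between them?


Given: v_A = 25 m/s east, v_B = 27 m/s east
Both move in the same direction; relative speed = |v_A - v_B|
|25 - 27| = |-2|
= 2 m/s

2 m/s


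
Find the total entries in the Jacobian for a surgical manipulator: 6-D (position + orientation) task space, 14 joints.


Given: task space dimension = 6, joints = 14
Jacobian is a 6 x 14 matrix
Total entries = rows * columns
Total = 6 * 14
Total = 84

84


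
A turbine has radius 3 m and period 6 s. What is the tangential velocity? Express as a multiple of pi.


Given: radius r = 3 m, period T = 6 s
Using v = 2*pi*r / T
v = 2*pi*3 / 6
v = 6*pi / 6
v = 1*pi m/s

1*pi m/s


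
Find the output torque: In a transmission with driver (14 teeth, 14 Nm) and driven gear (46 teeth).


Given: N1 = 14, N2 = 46, T1 = 14 Nm
Using T2/T1 = N2/N1
T2 = T1 * N2 / N1
T2 = 14 * 46 / 14
T2 = 644 / 14
T2 = 46 Nm

46 Nm


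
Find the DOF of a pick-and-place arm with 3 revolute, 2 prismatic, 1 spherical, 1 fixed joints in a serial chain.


Given: serial robot with 3 revolute, 2 prismatic, 1 spherical, 1 fixed joints
DOF contribution per joint type: revolute=1, prismatic=1, spherical=3, fixed=0
DOF = 3*1 + 2*1 + 1*3 + 1*0
DOF = 8

8


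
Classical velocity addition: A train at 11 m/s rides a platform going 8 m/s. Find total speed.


Given: object velocity = 11 m/s, platform velocity = 8 m/s (same direction)
Using classical velocity addition: v_total = v_object + v_platform
v_total = 11 + 8
v_total = 19 m/s

19 m/s


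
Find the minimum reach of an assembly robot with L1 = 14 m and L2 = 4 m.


Given: L1 = 14 m, L2 = 4 m
For a 2-link planar arm, min reach = |L1 - L2| (second link folded back)
Min reach = |14 - 4|
Min reach = 10 m

10 m


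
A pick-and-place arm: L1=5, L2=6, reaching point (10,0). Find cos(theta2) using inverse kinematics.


Given: L1 = 5, L2 = 6, target (x, y) = (10, 0)
Using cos(theta2) = (x^2 + y^2 - L1^2 - L2^2) / (2*L1*L2)
x^2 + y^2 = 10^2 + 0 = 100
L1^2 + L2^2 = 25 + 36 = 61
Numerator = 100 - 61 = 39
Denominator = 2*5*6 = 60
cos(theta2) = 39/60 = 13/20

13/20


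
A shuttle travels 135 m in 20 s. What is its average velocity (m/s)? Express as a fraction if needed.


Given: distance d = 135 m, time t = 20 s
Using v = d / t
v = 135 / 20
v = 27/4 m/s

27/4 m/s


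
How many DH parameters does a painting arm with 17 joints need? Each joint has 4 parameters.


Given: 17 joints, 4 DH parameters per joint (d, theta, a, alpha)
Total DH parameters = number_of_joints * 4
Total = 17 * 4
Total = 68

68


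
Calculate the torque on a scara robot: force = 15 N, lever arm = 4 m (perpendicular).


Given: F = 15 N, r = 4 m, angle = 90 deg (perpendicular)
Using tau = F * r * sin(90)
sin(90) = 1
tau = 15 * 4 * 1
tau = 60 Nm

60 Nm


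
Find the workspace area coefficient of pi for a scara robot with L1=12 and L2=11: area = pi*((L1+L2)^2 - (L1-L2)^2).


Given: L1 = 12, L2 = 11
(L1+L2)^2 = (23)^2 = 529
(L1-L2)^2 = (1)^2 = 1
Difference = 529 - 1 = 528
This equals 4*L1*L2 = 4*12*11 = 528
Workspace area = 528*pi

528


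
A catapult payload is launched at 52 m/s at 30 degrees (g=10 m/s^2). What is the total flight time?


Given: v0 = 52 m/s, theta = 30 deg, g = 10 m/s^2
sin(30) = 1/2
Using T = 2*v0*sin(theta) / g
T = 2*52*1/2 / 10
T = 52 / 10
T = 26/5 s

26/5 s


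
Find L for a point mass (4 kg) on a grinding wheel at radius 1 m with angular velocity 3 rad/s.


Given: m = 4 kg, r = 1 m, omega = 3 rad/s
For a point mass: I = m*r^2
I = 4*1^2 = 4*1 = 4
L = I*omega = 4*3
L = 12 kg*m^2/s

12 kg*m^2/s


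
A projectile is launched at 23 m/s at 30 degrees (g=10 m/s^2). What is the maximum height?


Given: v0 = 23 m/s, theta = 30 deg, g = 10 m/s^2
sin^2(30) = 1/4
Using H = v0^2 * sin^2(theta) / (2*g)
H = 23^2 * 1/4 / (2*10)
H = 529 * 1/4 / 20
H = 529/4 / 20
H = 529/80 m

529/80 m


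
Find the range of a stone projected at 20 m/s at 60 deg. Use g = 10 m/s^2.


Given: v0 = 20 m/s, theta = 60 deg, g = 10 m/s^2
sin(2*60) = sin(120) = sqrt(3)/2
Using R = v0^2 * sin(2*theta) / g
R = 20^2 * (sqrt(3)/2) / 10
R = 400 * sqrt(3) / 20
R = 20*sqrt(3) m

20*sqrt(3) m


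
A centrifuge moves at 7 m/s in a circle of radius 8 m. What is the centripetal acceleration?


Given: v = 7 m/s, r = 8 m
Using a_c = v^2 / r
a_c = 7^2 / 8
a_c = 49 / 8
a_c = 49/8 m/s^2

49/8 m/s^2


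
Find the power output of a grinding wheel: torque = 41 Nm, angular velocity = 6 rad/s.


Given: tau = 41 Nm, omega = 6 rad/s
Using P = tau * omega
P = 41 * 6
P = 246 W

246 W


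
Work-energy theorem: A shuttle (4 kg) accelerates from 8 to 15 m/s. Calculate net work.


Given: m = 4 kg, v0 = 8 m/s, v = 15 m/s
Using W = (1/2)*m*(v^2 - v0^2)
v^2 = 15^2 = 225
v0^2 = 8^2 = 64
v^2 - v0^2 = 225 - 64 = 161
W = (1/2)*4*161 = 322 J

322 J


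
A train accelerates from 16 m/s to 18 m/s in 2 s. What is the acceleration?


Given: initial velocity v0 = 16 m/s, final velocity v = 18 m/s, time t = 2 s
Using a = (v - v0) / t
a = (18 - 16) / 2
a = 2 / 2
a = 1 m/s^2

1 m/s^2


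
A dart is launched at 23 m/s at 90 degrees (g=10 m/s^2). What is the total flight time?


Given: v0 = 23 m/s, theta = 90 deg, g = 10 m/s^2
sin(90) = 1
Using T = 2*v0*sin(theta) / g
T = 2*23*1 / 10
T = 46 / 10
T = 23/5 s

23/5 s


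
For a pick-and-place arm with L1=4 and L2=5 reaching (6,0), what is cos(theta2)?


Given: L1 = 4, L2 = 5, target (x, y) = (6, 0)
Using cos(theta2) = (x^2 + y^2 - L1^2 - L2^2) / (2*L1*L2)
x^2 + y^2 = 6^2 + 0 = 36
L1^2 + L2^2 = 16 + 25 = 41
Numerator = 36 - 41 = -5
Denominator = 2*4*5 = 40
cos(theta2) = -5/40 = -1/8

-1/8


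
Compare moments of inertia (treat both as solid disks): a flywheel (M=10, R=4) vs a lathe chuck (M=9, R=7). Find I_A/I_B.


Given: M1=10 kg, R1=4 m, M2=9 kg, R2=7 m
For a disk: I = (1/2)*M*R^2, so I_A/I_B = (M1*R1^2)/(M2*R2^2)
M1*R1^2 = 10*16 = 160
M2*R2^2 = 9*49 = 441
I_A/I_B = 160/441 = 160/441

160/441


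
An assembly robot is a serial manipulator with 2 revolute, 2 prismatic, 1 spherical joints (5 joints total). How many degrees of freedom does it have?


Given: serial robot with 2 revolute, 2 prismatic, 1 spherical joints
DOF contribution per joint type: revolute=1, prismatic=1, spherical=3, fixed=0
DOF = 2*1 + 2*1 + 1*3
DOF = 7

7


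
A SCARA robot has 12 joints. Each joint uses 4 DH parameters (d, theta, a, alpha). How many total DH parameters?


Given: 12 joints, 4 DH parameters per joint (d, theta, a, alpha)
Total DH parameters = number_of_joints * 4
Total = 12 * 4
Total = 48

48


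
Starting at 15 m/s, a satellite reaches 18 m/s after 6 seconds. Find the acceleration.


Given: initial velocity v0 = 15 m/s, final velocity v = 18 m/s, time t = 6 s
Using a = (v - v0) / t
a = (18 - 15) / 6
a = 3 / 6
a = 1/2 m/s^2

1/2 m/s^2


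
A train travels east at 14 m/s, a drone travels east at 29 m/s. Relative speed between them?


Given: v_A = 14 m/s east, v_B = 29 m/s east
Both move in the same direction; relative speed = |v_A - v_B|
|14 - 29| = |-15|
= 15 m/s

15 m/s


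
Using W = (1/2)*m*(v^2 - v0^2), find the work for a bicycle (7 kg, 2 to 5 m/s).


Given: m = 7 kg, v0 = 2 m/s, v = 5 m/s
Using W = (1/2)*m*(v^2 - v0^2)
v^2 = 5^2 = 25
v0^2 = 2^2 = 4
v^2 - v0^2 = 25 - 4 = 21
W = (1/2)*7*21 = 147/2 J

147/2 J


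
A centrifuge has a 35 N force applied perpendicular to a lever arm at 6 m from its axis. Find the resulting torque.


Given: F = 35 N, r = 6 m, angle = 90 deg (perpendicular)
Using tau = F * r * sin(90)
sin(90) = 1
tau = 35 * 6 * 1
tau = 210 Nm

210 Nm


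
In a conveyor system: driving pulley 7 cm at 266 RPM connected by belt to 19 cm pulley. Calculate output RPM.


Given: D1 = 7 cm, w1 = 266 RPM, D2 = 19 cm
Using D1*w1 = D2*w2
w2 = D1*w1 / D2
w2 = 7*266 / 19
w2 = 1862 / 19
w2 = 98 RPM

98 RPM


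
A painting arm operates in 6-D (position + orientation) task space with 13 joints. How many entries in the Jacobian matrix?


Given: task space dimension = 6, joints = 13
Jacobian is a 6 x 13 matrix
Total entries = rows * columns
Total = 6 * 13
Total = 78

78


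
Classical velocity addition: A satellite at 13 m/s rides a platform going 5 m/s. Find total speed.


Given: object velocity = 13 m/s, platform velocity = 5 m/s (same direction)
Using classical velocity addition: v_total = v_object + v_platform
v_total = 13 + 5
v_total = 18 m/s

18 m/s


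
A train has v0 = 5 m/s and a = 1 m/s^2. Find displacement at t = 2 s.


Given: v0 = 5 m/s, a = 1 m/s^2, t = 2 s
Using s = v0*t + (1/2)*a*t^2
s = 5*2 + (1/2)*1*2^2
s = 10 + (1/2)*4
s = 10 + 2
s = 12

12 m


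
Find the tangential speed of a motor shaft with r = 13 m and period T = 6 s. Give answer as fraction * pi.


Given: radius r = 13 m, period T = 6 s
Using v = 2*pi*r / T
v = 2*pi*13 / 6
v = 26*pi / 6
v = 13/3*pi m/s

13/3*pi m/s


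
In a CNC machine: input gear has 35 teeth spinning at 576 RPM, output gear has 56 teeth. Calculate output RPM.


Given: N1 = 35 teeth, w1 = 576 RPM, N2 = 56 teeth
Using N1*w1 = N2*w2
w2 = N1*w1 / N2
w2 = 35*576 / 56
w2 = 20160 / 56
w2 = 360 RPM

360 RPM


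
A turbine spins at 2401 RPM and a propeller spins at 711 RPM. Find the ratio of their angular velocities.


Given: RPM_A = 2401, RPM_B = 711
omega = 2*pi*RPM/60, so omega_A/omega_B = RPM_A / RPM_B
omega_A/omega_B = 2401 / 711
omega_A/omega_B = 2401/711

2401/711


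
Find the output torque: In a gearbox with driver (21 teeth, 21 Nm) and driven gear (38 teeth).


Given: N1 = 21, N2 = 38, T1 = 21 Nm
Using T2/T1 = N2/N1
T2 = T1 * N2 / N1
T2 = 21 * 38 / 21
T2 = 798 / 21
T2 = 38 Nm

38 Nm


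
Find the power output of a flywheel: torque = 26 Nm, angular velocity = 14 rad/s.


Given: tau = 26 Nm, omega = 14 rad/s
Using P = tau * omega
P = 26 * 14
P = 364 W

364 W


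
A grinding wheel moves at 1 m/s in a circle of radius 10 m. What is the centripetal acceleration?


Given: v = 1 m/s, r = 10 m
Using a_c = v^2 / r
a_c = 1^2 / 10
a_c = 1 / 10
a_c = 1/10 m/s^2

1/10 m/s^2


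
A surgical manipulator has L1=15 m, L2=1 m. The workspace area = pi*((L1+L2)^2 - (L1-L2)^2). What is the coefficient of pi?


Given: L1 = 15, L2 = 1
(L1+L2)^2 = (16)^2 = 256
(L1-L2)^2 = (14)^2 = 196
Difference = 256 - 196 = 60
This equals 4*L1*L2 = 4*15*1 = 60
Workspace area = 60*pi

60


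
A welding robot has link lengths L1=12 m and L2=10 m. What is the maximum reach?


Given: L1 = 12 m, L2 = 10 m
For a 2-link planar arm, max reach = L1 + L2 (fully extended)
Max reach = 12 + 10
Max reach = 22 m

22 m


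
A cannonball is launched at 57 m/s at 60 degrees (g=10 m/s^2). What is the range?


Given: v0 = 57 m/s, theta = 60 deg, g = 10 m/s^2
sin(2*60) = sin(120) = sqrt(3)/2
Using R = v0^2 * sin(2*theta) / g
R = 57^2 * (sqrt(3)/2) / 10
R = 3249 * sqrt(3) / 20
R = 3249/20*sqrt(3) m

3249/20*sqrt(3) m


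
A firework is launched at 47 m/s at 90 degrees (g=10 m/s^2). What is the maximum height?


Given: v0 = 47 m/s, theta = 90 deg, g = 10 m/s^2
sin^2(90) = 1
Using H = v0^2 * sin^2(theta) / (2*g)
H = 47^2 * 1 / (2*10)
H = 2209 * 1 / 20
H = 2209 / 20
H = 2209/20 m

2209/20 m


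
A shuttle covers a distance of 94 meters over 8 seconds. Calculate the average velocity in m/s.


Given: distance d = 94 m, time t = 8 s
Using v = d / t
v = 94 / 8
v = 47/4 m/s

47/4 m/s


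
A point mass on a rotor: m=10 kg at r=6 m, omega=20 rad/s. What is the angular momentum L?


Given: m = 10 kg, r = 6 m, omega = 20 rad/s
For a point mass: I = m*r^2
I = 10*6^2 = 10*36 = 360
L = I*omega = 360*20
L = 7200 kg*m^2/s

7200 kg*m^2/s


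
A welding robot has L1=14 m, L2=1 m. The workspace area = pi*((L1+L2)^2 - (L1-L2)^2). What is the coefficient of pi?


Given: L1 = 14, L2 = 1
(L1+L2)^2 = (15)^2 = 225
(L1-L2)^2 = (13)^2 = 169
Difference = 225 - 169 = 56
This equals 4*L1*L2 = 4*14*1 = 56
Workspace area = 56*pi

56


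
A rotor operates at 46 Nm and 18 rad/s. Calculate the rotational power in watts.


Given: tau = 46 Nm, omega = 18 rad/s
Using P = tau * omega
P = 46 * 18
P = 828 W

828 W


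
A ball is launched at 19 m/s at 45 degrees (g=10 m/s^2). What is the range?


Given: v0 = 19 m/s, theta = 45 deg, g = 10 m/s^2
sin(2*45) = sin(90) = 1
Using R = v0^2 * sin(2*theta) / g
R = 19^2 * 1 / 10
R = 361 / 10
R = 361/10 m

361/10 m


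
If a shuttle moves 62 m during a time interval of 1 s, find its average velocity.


Given: distance d = 62 m, time t = 1 s
Using v = d / t
v = 62 / 1
v = 62 m/s

62 m/s


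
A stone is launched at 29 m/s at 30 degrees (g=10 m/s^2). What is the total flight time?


Given: v0 = 29 m/s, theta = 30 deg, g = 10 m/s^2
sin(30) = 1/2
Using T = 2*v0*sin(theta) / g
T = 2*29*1/2 / 10
T = 29 / 10
T = 29/10 s

29/10 s


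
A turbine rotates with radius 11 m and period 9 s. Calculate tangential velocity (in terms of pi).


Given: radius r = 11 m, period T = 9 s
Using v = 2*pi*r / T
v = 2*pi*11 / 9
v = 22*pi / 9
v = 22/9*pi m/s

22/9*pi m/s


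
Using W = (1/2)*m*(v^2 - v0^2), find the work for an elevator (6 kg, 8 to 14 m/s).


Given: m = 6 kg, v0 = 8 m/s, v = 14 m/s
Using W = (1/2)*m*(v^2 - v0^2)
v^2 = 14^2 = 196
v0^2 = 8^2 = 64
v^2 - v0^2 = 196 - 64 = 132
W = (1/2)*6*132 = 396 J

396 J


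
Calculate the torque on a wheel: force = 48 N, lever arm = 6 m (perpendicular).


Given: F = 48 N, r = 6 m, angle = 90 deg (perpendicular)
Using tau = F * r * sin(90)
sin(90) = 1
tau = 48 * 6 * 1
tau = 288 Nm

288 Nm


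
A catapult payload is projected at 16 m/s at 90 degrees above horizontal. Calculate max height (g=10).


Given: v0 = 16 m/s, theta = 90 deg, g = 10 m/s^2
sin^2(90) = 1
Using H = v0^2 * sin^2(theta) / (2*g)
H = 16^2 * 1 / (2*10)
H = 256 * 1 / 20
H = 256 / 20
H = 64/5 m

64/5 m


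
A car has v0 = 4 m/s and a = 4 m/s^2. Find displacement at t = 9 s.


Given: v0 = 4 m/s, a = 4 m/s^2, t = 9 s
Using s = v0*t + (1/2)*a*t^2
s = 4*9 + (1/2)*4*9^2
s = 36 + (1/2)*324
s = 36 + 162
s = 198

198 m


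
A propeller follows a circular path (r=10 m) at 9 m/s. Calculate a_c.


Given: v = 9 m/s, r = 10 m
Using a_c = v^2 / r
a_c = 9^2 / 10
a_c = 81 / 10
a_c = 81/10 m/s^2

81/10 m/s^2


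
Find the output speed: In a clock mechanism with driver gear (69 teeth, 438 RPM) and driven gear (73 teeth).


Given: N1 = 69 teeth, w1 = 438 RPM, N2 = 73 teeth
Using N1*w1 = N2*w2
w2 = N1*w1 / N2
w2 = 69*438 / 73
w2 = 30222 / 73
w2 = 414 RPM

414 RPM


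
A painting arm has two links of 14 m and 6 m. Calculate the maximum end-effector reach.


Given: L1 = 14 m, L2 = 6 m
For a 2-link planar arm, max reach = L1 + L2 (fully extended)
Max reach = 14 + 6
Max reach = 20 m

20 m


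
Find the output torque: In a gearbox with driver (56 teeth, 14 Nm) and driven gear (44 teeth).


Given: N1 = 56, N2 = 44, T1 = 14 Nm
Using T2/T1 = N2/N1
T2 = T1 * N2 / N1
T2 = 14 * 44 / 56
T2 = 616 / 56
T2 = 11 Nm

11 Nm


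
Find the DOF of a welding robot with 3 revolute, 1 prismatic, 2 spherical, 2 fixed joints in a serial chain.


Given: serial robot with 3 revolute, 1 prismatic, 2 spherical, 2 fixed joints
DOF contribution per joint type: revolute=1, prismatic=1, spherical=3, fixed=0
DOF = 3*1 + 1*1 + 2*3 + 2*0
DOF = 10

10


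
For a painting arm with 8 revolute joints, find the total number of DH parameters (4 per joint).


Given: 8 joints, 4 DH parameters per joint (d, theta, a, alpha)
Total DH parameters = number_of_joints * 4
Total = 8 * 4
Total = 32

32


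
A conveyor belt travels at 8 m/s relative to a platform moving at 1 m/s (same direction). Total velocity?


Given: object velocity = 8 m/s, platform velocity = 1 m/s (same direction)
Using classical velocity addition: v_total = v_object + v_platform
v_total = 8 + 1
v_total = 9 m/s

9 m/s


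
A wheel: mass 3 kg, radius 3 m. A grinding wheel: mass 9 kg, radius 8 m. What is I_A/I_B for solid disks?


Given: M1=3 kg, R1=3 m, M2=9 kg, R2=8 m
For a disk: I = (1/2)*M*R^2, so I_A/I_B = (M1*R1^2)/(M2*R2^2)
M1*R1^2 = 3*9 = 27
M2*R2^2 = 9*64 = 576
I_A/I_B = 27/576 = 3/64

3/64


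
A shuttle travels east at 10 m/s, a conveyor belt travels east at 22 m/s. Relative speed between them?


Given: v_A = 10 m/s east, v_B = 22 m/s east
Both move in the same direction; relative speed = |v_A - v_B|
|10 - 22| = |-12|
= 12 m/s

12 m/s


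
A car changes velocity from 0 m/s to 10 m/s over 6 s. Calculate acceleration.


Given: initial velocity v0 = 0 m/s, final velocity v = 10 m/s, time t = 6 s
Using a = (v - v0) / t
a = (10 - 0) / 6
a = 10 / 6
a = 5/3 m/s^2

5/3 m/s^2
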